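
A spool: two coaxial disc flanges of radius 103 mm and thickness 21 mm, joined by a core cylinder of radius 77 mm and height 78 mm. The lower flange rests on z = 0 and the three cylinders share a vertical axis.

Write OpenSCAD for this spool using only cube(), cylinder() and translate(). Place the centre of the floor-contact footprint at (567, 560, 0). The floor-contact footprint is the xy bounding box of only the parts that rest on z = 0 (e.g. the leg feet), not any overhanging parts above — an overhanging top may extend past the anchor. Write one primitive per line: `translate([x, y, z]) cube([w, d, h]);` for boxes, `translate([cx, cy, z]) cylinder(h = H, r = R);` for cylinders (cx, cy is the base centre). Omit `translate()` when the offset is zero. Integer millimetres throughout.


translate([567, 560, 0]) cylinder(h = 21, r = 103);
translate([567, 560, 21]) cylinder(h = 78, r = 77);
translate([567, 560, 99]) cylinder(h = 21, r = 103);


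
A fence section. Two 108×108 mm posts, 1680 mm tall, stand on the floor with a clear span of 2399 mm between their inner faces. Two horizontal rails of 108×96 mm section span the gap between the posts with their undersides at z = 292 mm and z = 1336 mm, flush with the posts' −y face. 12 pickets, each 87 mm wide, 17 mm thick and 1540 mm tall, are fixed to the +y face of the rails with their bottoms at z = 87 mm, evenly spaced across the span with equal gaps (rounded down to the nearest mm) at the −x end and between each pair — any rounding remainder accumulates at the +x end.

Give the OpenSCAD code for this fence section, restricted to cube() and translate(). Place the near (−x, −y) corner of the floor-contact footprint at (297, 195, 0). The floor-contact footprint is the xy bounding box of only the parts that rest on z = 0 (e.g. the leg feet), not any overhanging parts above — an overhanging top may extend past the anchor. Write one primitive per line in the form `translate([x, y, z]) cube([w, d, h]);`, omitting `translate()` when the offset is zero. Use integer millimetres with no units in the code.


translate([297, 195, 0]) cube([108, 108, 1680]);
translate([2804, 195, 0]) cube([108, 108, 1680]);
translate([405, 195, 292]) cube([2399, 108, 96]);
translate([405, 195, 1336]) cube([2399, 108, 96]);
translate([509, 303, 87]) cube([87, 17, 1540]);
translate([700, 303, 87]) cube([87, 17, 1540]);
translate([891, 303, 87]) cube([87, 17, 1540]);
translate([1082, 303, 87]) cube([87, 17, 1540]);
translate([1273, 303, 87]) cube([87, 17, 1540]);
translate([1464, 303, 87]) cube([87, 17, 1540]);
translate([1655, 303, 87]) cube([87, 17, 1540]);
translate([1846, 303, 87]) cube([87, 17, 1540]);
translate([2037, 303, 87]) cube([87, 17, 1540]);
translate([2228, 303, 87]) cube([87, 17, 1540]);
translate([2419, 303, 87]) cube([87, 17, 1540]);
translate([2610, 303, 87]) cube([87, 17, 1540]);


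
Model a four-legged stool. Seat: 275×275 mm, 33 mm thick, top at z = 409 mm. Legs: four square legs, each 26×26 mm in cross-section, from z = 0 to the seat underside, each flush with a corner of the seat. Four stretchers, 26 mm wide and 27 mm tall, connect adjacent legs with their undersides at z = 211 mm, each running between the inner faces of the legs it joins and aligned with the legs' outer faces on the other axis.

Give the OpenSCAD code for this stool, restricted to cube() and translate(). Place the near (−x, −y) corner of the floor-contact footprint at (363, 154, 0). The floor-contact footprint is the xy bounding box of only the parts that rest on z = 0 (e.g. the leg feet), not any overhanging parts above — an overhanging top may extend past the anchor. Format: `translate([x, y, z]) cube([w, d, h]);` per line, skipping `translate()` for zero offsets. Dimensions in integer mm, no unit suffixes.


translate([363, 154, 376]) cube([275, 275, 33]);
translate([363, 154, 0]) cube([26, 26, 376]);
translate([612, 154, 0]) cube([26, 26, 376]);
translate([363, 403, 0]) cube([26, 26, 376]);
translate([612, 403, 0]) cube([26, 26, 376]);
translate([389, 154, 211]) cube([223, 26, 27]);
translate([389, 403, 211]) cube([223, 26, 27]);
translate([363, 180, 211]) cube([26, 223, 27]);
translate([612, 180, 211]) cube([26, 223, 27]);


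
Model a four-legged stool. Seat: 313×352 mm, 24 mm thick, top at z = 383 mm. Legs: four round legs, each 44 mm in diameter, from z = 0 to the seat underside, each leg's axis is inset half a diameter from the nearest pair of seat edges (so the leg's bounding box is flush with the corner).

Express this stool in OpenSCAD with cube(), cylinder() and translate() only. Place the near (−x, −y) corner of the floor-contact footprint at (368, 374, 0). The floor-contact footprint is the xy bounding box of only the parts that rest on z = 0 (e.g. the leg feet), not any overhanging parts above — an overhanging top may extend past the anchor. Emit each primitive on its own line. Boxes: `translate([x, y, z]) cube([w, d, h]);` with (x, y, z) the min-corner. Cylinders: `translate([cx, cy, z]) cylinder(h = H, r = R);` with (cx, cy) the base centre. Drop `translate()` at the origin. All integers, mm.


translate([368, 374, 359]) cube([313, 352, 24]);
translate([390, 396, 0]) cylinder(h = 359, r = 22);
translate([659, 396, 0]) cylinder(h = 359, r = 22);
translate([390, 704, 0]) cylinder(h = 359, r = 22);
translate([659, 704, 0]) cylinder(h = 359, r = 22);


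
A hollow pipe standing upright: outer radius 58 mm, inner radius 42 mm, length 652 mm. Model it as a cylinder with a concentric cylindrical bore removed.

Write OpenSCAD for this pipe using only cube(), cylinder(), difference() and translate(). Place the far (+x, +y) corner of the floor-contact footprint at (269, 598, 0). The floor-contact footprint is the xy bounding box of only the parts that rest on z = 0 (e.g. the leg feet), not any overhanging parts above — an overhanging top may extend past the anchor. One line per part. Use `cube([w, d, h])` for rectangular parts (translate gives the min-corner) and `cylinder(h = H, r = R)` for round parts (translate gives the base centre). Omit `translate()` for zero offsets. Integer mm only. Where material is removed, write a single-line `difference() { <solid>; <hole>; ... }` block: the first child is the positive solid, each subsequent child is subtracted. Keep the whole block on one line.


difference() { translate([211, 540, 0]) cylinder(h = 652, r = 58); translate([211, 540, 0]) cylinder(h = 652, r = 42); }


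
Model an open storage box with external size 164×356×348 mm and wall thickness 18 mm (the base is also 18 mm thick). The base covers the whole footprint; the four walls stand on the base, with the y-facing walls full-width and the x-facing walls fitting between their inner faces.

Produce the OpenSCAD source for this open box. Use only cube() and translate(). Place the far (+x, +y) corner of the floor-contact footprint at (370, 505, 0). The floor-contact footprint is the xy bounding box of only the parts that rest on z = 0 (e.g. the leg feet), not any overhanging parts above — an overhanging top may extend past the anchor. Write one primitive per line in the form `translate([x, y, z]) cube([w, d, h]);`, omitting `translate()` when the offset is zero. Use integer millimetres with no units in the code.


translate([206, 149, 0]) cube([164, 356, 18]);
translate([206, 149, 18]) cube([164, 18, 330]);
translate([206, 487, 18]) cube([164, 18, 330]);
translate([206, 167, 18]) cube([18, 320, 330]);
translate([352, 167, 18]) cube([18, 320, 330]);


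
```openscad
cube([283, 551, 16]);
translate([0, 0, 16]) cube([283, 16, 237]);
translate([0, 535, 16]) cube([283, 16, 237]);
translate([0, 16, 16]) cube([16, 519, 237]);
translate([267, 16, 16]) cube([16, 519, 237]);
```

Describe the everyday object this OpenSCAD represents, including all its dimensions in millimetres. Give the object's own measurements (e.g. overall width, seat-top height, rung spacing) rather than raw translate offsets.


An open-topped rectangular box: outside dimensions 283×551×253 mm, with a uniform wall and base thickness of 16 mm. The base is a full 283×551 slab on the floor; four walls sit on top of the base. The front and back walls (the −y and +y sides) span the full width; the two side walls fit between them.


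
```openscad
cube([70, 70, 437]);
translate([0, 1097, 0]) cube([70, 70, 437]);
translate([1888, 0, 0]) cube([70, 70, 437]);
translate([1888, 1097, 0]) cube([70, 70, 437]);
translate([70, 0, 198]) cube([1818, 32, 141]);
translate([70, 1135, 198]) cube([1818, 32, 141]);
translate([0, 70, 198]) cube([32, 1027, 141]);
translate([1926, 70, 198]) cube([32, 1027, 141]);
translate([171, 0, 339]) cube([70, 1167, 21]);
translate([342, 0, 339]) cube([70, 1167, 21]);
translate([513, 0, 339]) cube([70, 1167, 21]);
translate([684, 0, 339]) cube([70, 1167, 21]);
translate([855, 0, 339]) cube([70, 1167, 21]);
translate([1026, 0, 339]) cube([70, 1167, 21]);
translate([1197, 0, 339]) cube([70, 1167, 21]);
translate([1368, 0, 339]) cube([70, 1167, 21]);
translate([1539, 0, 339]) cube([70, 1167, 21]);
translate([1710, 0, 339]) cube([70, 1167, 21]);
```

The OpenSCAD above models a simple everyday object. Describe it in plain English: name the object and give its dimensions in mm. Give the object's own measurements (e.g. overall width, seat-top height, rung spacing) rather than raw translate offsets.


A bed frame 1958 mm long (x) by 1167 mm wide (y). Four 70×70 mm corner posts, 437 mm tall, at the corners of the footprint. Four rails of 32 mm thickness and 141 mm height run between adjacent posts with their undersides at z = 198 mm, their outer faces flush with the outside of the frame (the two x-running rails run between the posts' inner faces; the two y-running rails run between the posts' inner faces). 10 slats, each 70 mm wide (x) and 21 mm thick, lie across the top of the two x-running rails, running the full 1167 mm width of the frame in y; along x they sit between the end posts with a 101 mm gap after the −x posts and between neighbouring slats, leaving 108 mm before the +x posts.


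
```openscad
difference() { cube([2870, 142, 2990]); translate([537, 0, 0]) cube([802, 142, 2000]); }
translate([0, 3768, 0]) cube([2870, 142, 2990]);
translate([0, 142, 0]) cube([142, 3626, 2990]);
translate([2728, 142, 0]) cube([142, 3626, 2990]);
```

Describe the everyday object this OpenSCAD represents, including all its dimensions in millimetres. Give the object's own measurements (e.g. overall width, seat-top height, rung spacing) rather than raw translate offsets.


A single room: four walls, each 2990 mm tall and 142 mm thick, enclosing an outside footprint 2870×3910 mm (x × y), no floor or roof. The front and back walls (−y and +y sides) run the full x-width; the side walls fit between their inner faces. A door opening 802 mm wide and 2000 mm tall is cut through the front wall from the floor up, its −x edge 537 mm from the wall's −x end.


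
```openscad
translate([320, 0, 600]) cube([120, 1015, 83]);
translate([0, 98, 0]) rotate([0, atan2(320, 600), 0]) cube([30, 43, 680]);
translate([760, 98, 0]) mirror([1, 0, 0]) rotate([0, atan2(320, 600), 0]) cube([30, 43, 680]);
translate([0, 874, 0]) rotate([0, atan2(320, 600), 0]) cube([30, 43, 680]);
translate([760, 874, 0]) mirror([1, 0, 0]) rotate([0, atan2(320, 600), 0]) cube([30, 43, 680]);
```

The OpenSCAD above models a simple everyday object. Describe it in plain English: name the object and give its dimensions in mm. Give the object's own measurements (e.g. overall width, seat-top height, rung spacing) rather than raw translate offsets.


A sawhorse. A 120×1015×83 mm beam (x, y, z) sits on two A-frame leg pairs. Each pair is two raked legs of 30×43 mm section (43 mm along y) splaying symmetrically in x. Each leg rises 600 mm vertically over 320 mm of horizontal reach and is 680 mm long along its own axis. Every leg's outer bottom edge rests on the floor and its outer top edge meets a bottom edge of the beam — the left legs (tilting toward +x) meet the beam's −x bottom edge, the right legs (their mirror images, tilting toward −x) meet its +x bottom edge — so the leg tops tuck under the beam, the beam's underside is 600 mm above the floor, and the feet are 760 mm apart outside-to-outside with the beam centred between them. The two leg pairs are set in 98 mm from either end of the beam.


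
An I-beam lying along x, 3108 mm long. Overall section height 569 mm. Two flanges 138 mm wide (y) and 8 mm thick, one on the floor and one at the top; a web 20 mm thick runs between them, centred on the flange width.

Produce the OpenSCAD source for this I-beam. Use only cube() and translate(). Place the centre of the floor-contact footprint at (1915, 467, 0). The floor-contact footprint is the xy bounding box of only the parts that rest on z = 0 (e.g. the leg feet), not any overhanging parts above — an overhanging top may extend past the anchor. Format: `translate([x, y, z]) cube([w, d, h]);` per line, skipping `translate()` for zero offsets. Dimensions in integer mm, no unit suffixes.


translate([361, 398, 0]) cube([3108, 138, 8]);
translate([361, 457, 8]) cube([3108, 20, 553]);
translate([361, 398, 561]) cube([3108, 138, 8]);


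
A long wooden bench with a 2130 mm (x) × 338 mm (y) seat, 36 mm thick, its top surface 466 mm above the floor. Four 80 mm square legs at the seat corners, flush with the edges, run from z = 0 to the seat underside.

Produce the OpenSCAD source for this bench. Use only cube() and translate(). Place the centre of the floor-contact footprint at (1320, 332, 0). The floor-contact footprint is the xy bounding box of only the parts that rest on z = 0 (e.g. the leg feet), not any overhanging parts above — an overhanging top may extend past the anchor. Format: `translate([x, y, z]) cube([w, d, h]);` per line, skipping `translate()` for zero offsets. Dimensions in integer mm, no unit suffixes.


translate([255, 163, 430]) cube([2130, 338, 36]);
translate([255, 163, 0]) cube([80, 80, 430]);
translate([255, 421, 0]) cube([80, 80, 430]);
translate([2305, 163, 0]) cube([80, 80, 430]);
translate([2305, 421, 0]) cube([80, 80, 430]);


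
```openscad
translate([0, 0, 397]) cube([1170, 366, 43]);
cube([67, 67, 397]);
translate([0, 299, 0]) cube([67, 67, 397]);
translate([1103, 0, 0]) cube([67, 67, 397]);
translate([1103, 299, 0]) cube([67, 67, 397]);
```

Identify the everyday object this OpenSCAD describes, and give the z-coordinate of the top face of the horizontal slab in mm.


A bench. The seat-top height is 440 mm.

A long slab on four corner posts — a bench. The slab sits at z = 397 with thickness 43, so the top is 397 + 43 = 440 mm.


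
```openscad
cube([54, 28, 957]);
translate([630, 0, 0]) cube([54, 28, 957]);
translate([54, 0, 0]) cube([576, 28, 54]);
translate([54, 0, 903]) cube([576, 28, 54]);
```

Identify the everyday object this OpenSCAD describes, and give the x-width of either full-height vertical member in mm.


A picture frame. The border width is 54 mm.

Four thin pieces enclosing a rectangular opening — a picture frame. The two full-height stiles are 957 mm tall; the top rail sits at z = 903 and is 54 mm tall, so the border above the opening is 957 − 903 = 54 mm, matching the stile x-width.


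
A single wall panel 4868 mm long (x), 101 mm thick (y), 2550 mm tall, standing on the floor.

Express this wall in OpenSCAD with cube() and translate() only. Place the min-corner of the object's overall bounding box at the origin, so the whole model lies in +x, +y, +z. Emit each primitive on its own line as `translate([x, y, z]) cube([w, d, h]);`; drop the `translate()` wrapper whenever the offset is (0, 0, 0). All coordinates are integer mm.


cube([4868, 101, 2550]);


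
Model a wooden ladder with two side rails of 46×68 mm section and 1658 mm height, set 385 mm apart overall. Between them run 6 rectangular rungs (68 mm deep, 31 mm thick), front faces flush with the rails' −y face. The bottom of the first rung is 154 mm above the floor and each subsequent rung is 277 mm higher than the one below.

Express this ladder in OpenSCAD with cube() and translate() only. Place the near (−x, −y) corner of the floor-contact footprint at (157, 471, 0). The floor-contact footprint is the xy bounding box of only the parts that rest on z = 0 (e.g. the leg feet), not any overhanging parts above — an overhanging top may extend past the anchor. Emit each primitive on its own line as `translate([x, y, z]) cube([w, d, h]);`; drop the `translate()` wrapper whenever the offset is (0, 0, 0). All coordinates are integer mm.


translate([157, 471, 0]) cube([46, 68, 1658]);
translate([496, 471, 0]) cube([46, 68, 1658]);
translate([203, 471, 154]) cube([293, 68, 31]);
translate([203, 471, 431]) cube([293, 68, 31]);
translate([203, 471, 708]) cube([293, 68, 31]);
translate([203, 471, 985]) cube([293, 68, 31]);
translate([203, 471, 1262]) cube([293, 68, 31]);
translate([203, 471, 1539]) cube([293, 68, 31]);


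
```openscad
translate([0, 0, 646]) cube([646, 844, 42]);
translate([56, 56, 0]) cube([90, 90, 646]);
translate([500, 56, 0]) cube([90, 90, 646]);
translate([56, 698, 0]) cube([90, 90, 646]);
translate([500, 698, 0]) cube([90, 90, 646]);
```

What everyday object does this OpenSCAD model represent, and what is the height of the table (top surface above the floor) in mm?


A table. The table height is 688 mm.

A 646×844×42 slab sits at z = 646 on four 90 mm square posts — a table. The top surface is at 646 + 42 = 688 mm.


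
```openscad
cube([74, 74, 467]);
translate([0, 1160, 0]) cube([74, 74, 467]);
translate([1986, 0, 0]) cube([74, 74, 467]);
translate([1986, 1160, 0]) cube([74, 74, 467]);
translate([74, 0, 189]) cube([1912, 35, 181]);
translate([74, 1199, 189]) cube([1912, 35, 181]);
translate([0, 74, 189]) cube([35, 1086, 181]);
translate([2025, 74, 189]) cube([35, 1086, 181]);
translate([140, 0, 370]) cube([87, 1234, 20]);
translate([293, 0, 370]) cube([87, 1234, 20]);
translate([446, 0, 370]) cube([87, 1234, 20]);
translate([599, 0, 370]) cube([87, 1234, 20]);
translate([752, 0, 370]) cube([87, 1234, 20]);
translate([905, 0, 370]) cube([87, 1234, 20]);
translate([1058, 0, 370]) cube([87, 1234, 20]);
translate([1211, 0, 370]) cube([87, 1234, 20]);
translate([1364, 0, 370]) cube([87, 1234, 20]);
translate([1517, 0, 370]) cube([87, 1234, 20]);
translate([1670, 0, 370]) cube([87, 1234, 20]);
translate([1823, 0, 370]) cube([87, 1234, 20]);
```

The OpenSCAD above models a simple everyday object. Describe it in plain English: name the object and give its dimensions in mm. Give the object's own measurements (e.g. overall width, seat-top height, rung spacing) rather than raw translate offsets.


A bed frame 2060 mm long (x) by 1234 mm wide (y). Four 74×74 mm corner posts, 467 mm tall, at the corners of the footprint. Four rails of 35 mm thickness and 181 mm height run between adjacent posts with their undersides at z = 189 mm, their outer faces flush with the outside of the frame (the two x-running rails run between the posts' inner faces; the two y-running rails run between the posts' inner faces). 12 slats, each 87 mm wide (x) and 20 mm thick, lie across the top of the two x-running rails, running the full 1234 mm width of the frame in y; along x they sit between the end posts with a 66 mm gap after the −x posts and between neighbouring slats, leaving 76 mm before the +x posts.


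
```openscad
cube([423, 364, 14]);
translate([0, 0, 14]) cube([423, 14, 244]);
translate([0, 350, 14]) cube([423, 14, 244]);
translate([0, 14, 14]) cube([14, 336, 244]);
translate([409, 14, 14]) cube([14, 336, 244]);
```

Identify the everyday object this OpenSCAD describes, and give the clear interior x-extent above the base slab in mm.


An open box. The internal width is 395 mm.

A 423×364 base slab with four walls standing on it — an open box. The base is 423 mm wide and the walls are 14 mm thick, so the internal width is 423 − 2 × 14 = 395 mm.


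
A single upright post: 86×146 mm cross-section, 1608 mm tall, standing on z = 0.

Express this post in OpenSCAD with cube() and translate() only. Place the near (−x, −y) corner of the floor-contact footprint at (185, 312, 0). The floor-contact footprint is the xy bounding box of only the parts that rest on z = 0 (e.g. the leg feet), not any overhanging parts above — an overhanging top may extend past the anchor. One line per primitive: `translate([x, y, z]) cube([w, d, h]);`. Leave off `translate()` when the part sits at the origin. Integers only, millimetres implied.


translate([185, 312, 0]) cube([86, 146, 1608]);


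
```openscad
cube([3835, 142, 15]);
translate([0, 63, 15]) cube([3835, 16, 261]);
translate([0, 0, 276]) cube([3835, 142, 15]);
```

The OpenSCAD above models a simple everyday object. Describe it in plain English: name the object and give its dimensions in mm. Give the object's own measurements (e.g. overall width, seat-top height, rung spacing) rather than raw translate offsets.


An I-beam lying along x, 3835 mm long. Overall section height 291 mm. Two flanges 142 mm wide (y) and 15 mm thick, one on the floor and one at the top; a web 16 mm thick runs between them, centred on the flange width.


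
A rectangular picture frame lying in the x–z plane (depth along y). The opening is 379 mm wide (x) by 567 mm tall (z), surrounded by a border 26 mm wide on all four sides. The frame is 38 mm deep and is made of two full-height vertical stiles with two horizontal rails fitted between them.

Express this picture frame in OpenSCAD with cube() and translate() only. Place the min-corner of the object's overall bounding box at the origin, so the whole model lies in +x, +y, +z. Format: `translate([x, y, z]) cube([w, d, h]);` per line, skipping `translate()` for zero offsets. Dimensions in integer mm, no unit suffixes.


cube([26, 38, 619]);
translate([405, 0, 0]) cube([26, 38, 619]);
translate([26, 0, 0]) cube([379, 38, 26]);
translate([26, 0, 593]) cube([379, 38, 26]);


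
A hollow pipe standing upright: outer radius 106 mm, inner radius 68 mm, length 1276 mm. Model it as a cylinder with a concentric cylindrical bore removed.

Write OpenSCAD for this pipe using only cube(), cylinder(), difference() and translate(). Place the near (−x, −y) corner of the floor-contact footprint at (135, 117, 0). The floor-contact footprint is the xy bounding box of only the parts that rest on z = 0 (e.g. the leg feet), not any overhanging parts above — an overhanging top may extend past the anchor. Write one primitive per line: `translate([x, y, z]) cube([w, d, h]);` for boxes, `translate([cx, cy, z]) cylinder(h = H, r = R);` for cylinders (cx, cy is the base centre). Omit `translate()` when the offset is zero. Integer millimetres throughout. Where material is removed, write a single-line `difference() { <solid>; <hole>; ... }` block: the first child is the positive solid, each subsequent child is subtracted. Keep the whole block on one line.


difference() { translate([241, 223, 0]) cylinder(h = 1276, r = 106); translate([241, 223, 0]) cylinder(h = 1276, r = 68); }


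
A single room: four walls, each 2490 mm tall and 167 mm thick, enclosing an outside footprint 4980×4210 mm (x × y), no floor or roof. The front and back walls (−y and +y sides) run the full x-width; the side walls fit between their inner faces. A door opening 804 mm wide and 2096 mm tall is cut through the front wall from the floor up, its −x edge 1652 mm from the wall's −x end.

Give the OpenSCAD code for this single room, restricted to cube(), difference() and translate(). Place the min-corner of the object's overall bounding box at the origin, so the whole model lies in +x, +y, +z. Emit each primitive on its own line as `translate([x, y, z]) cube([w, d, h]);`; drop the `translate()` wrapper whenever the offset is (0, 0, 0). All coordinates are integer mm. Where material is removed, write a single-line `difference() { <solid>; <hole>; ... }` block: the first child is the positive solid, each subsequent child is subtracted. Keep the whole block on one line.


difference() { cube([4980, 167, 2490]); translate([1652, 0, 0]) cube([804, 167, 2096]); }
translate([0, 4043, 0]) cube([4980, 167, 2490]);
translate([0, 167, 0]) cube([167, 3876, 2490]);
translate([4813, 167, 0]) cube([167, 3876, 2490]);


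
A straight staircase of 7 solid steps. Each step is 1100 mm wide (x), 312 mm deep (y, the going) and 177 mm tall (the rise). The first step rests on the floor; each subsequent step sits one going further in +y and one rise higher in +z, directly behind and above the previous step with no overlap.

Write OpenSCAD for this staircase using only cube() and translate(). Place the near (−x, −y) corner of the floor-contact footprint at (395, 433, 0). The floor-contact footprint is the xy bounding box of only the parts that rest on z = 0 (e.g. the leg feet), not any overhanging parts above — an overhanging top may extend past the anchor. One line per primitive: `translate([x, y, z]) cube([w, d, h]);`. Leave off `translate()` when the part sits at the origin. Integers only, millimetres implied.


translate([395, 433, 0]) cube([1100, 312, 177]);
translate([395, 745, 177]) cube([1100, 312, 177]);
translate([395, 1057, 354]) cube([1100, 312, 177]);
translate([395, 1369, 531]) cube([1100, 312, 177]);
translate([395, 1681, 708]) cube([1100, 312, 177]);
translate([395, 1993, 885]) cube([1100, 312, 177]);
translate([395, 2305, 1062]) cube([1100, 312, 177]);


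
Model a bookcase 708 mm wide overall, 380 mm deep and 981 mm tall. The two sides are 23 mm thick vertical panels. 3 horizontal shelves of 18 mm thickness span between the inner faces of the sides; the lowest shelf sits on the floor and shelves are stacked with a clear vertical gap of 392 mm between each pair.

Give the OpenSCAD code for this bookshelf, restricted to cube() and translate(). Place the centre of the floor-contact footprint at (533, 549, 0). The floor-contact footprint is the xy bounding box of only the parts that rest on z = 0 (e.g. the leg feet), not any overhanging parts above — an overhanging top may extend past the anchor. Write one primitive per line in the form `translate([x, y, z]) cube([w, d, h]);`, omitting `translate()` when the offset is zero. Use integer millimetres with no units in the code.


translate([179, 359, 0]) cube([23, 380, 981]);
translate([864, 359, 0]) cube([23, 380, 981]);
translate([202, 359, 0]) cube([662, 380, 18]);
translate([202, 359, 410]) cube([662, 380, 18]);
translate([202, 359, 820]) cube([662, 380, 18]);


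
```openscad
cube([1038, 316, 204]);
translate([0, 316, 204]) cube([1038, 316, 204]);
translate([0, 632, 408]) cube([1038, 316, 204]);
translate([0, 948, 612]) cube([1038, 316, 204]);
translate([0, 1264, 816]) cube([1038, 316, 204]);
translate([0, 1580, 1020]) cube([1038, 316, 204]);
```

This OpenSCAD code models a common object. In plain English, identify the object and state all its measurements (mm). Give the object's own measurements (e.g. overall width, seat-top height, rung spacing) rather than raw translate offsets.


A straight staircase of 6 solid steps. Each step is 1038 mm wide (x), 316 mm deep (y, the going) and 204 mm tall (the rise). The first step rests on the floor; each subsequent step sits one going further in +y and one rise higher in +z, directly behind and above the previous step with no overlap.


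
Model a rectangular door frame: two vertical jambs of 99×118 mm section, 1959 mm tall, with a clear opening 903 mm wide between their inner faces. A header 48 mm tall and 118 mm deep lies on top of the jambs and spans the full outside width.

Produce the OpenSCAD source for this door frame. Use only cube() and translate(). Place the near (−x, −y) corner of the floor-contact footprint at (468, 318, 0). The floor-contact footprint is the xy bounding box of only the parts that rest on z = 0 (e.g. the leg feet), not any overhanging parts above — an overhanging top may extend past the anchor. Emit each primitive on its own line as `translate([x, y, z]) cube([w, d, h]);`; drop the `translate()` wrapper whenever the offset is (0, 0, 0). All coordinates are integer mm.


translate([468, 318, 0]) cube([99, 118, 1959]);
translate([1470, 318, 0]) cube([99, 118, 1959]);
translate([468, 318, 1959]) cube([1101, 118, 48]);


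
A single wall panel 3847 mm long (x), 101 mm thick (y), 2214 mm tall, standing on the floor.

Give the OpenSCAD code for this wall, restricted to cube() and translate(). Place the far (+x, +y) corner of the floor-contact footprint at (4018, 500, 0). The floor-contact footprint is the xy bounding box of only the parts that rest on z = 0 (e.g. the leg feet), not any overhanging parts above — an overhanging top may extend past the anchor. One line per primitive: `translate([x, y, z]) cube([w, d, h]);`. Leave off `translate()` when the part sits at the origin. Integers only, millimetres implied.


translate([171, 399, 0]) cube([3847, 101, 2214]);


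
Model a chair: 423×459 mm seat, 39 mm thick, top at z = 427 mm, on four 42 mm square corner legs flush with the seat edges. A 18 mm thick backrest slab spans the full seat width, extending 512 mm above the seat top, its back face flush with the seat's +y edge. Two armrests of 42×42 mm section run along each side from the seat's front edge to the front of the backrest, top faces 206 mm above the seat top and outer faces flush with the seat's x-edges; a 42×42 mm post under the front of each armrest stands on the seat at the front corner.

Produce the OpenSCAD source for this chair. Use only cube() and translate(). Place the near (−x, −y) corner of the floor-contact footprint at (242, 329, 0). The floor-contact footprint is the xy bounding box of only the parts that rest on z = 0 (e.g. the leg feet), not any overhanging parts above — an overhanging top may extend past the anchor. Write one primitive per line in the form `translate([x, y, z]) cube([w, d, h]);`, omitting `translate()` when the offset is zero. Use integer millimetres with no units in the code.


translate([242, 329, 388]) cube([423, 459, 39]);
translate([242, 329, 0]) cube([42, 42, 388]);
translate([623, 329, 0]) cube([42, 42, 388]);
translate([242, 746, 0]) cube([42, 42, 388]);
translate([623, 746, 0]) cube([42, 42, 388]);
translate([242, 770, 427]) cube([423, 18, 512]);
translate([242, 329, 591]) cube([42, 441, 42]);
translate([623, 329, 591]) cube([42, 441, 42]);
translate([242, 329, 427]) cube([42, 42, 164]);
translate([623, 329, 427]) cube([42, 42, 164]);


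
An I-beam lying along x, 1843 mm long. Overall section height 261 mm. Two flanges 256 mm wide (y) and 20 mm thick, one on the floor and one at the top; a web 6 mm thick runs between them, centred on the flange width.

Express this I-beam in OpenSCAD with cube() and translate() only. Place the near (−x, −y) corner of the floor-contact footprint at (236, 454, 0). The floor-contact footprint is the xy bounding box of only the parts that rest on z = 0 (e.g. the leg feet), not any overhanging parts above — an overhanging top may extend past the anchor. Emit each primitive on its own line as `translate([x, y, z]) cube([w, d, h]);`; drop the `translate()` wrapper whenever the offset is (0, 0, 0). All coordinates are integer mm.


translate([236, 454, 0]) cube([1843, 256, 20]);
translate([236, 579, 20]) cube([1843, 6, 221]);
translate([236, 454, 241]) cube([1843, 256, 20]);


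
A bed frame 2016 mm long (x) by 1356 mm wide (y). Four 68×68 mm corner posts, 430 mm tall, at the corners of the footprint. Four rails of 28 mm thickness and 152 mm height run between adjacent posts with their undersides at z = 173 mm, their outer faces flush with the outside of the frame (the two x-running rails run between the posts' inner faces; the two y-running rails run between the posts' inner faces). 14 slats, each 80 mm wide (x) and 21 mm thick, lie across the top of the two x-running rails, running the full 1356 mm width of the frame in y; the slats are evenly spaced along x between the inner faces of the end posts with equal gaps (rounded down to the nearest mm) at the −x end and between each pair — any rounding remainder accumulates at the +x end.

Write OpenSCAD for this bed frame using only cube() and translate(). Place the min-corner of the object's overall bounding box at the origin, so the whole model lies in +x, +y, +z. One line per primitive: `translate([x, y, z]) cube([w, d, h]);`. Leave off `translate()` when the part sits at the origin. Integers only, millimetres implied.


// slat z = rail_z + rail_h = 173 + 152 = 325
// slat gap = ⌊(1880 − 14·80) / 15⌋ = 50
cube([68, 68, 430]);
translate([0, 1288, 0]) cube([68, 68, 430]);
translate([1948, 0, 0]) cube([68, 68, 430]);
translate([1948, 1288, 0]) cube([68, 68, 430]);
translate([68, 0, 173]) cube([1880, 28, 152]);
translate([68, 1328, 173]) cube([1880, 28, 152]);
translate([0, 68, 173]) cube([28, 1220, 152]);
translate([1988, 68, 173]) cube([28, 1220, 152]);
translate([118, 0, 325]) cube([80, 1356, 21]);
translate([248, 0, 325]) cube([80, 1356, 21]);
translate([378, 0, 325]) cube([80, 1356, 21]);
translate([508, 0, 325]) cube([80, 1356, 21]);
translate([638, 0, 325]) cube([80, 1356, 21]);
translate([768, 0, 325]) cube([80, 1356, 21]);
translate([898, 0, 325]) cube([80, 1356, 21]);
translate([1028, 0, 325]) cube([80, 1356, 21]);
translate([1158, 0, 325]) cube([80, 1356, 21]);
translate([1288, 0, 325]) cube([80, 1356, 21]);
translate([1418, 0, 325]) cube([80, 1356, 21]);
translate([1548, 0, 325]) cube([80, 1356, 21]);
translate([1678, 0, 325]) cube([80, 1356, 21]);
translate([1808, 0, 325]) cube([80, 1356, 21]);


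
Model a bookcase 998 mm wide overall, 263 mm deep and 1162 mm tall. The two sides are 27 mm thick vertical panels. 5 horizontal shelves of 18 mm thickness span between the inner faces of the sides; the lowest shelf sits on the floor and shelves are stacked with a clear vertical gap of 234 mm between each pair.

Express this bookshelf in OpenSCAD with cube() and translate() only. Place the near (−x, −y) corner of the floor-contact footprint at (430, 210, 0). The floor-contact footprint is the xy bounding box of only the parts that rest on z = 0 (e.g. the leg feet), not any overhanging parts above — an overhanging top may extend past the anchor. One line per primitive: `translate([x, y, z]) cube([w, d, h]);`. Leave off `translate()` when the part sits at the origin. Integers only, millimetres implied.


translate([430, 210, 0]) cube([27, 263, 1162]);
translate([1401, 210, 0]) cube([27, 263, 1162]);
translate([457, 210, 0]) cube([944, 263, 18]);
translate([457, 210, 252]) cube([944, 263, 18]);
translate([457, 210, 504]) cube([944, 263, 18]);
translate([457, 210, 756]) cube([944, 263, 18]);
translate([457, 210, 1008]) cube([944, 263, 18]);


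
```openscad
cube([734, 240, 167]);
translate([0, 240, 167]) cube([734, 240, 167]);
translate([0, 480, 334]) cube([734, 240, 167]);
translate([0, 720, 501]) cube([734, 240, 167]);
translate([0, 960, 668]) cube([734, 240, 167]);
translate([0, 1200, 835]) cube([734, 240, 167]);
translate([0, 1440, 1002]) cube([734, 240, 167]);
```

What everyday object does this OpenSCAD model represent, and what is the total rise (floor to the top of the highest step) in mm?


A staircase. The total rise is 1169 mm.

7 identical blocks, each offset up and back from the previous — a staircase. Each step is 167 mm tall and there are 7 of them, so the total rise is 7 × 167 = 1169 mm.


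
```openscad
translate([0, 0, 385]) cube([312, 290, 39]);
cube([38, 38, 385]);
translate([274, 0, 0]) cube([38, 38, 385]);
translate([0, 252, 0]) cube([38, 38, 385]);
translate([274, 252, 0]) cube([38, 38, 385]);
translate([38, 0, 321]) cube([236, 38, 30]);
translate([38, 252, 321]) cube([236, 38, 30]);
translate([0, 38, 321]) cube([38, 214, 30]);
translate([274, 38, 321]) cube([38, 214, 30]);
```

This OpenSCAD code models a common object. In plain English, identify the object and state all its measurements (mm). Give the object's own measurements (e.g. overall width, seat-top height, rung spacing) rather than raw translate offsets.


A simple wooden stool: a rectangular seat 312 mm (x) by 290 mm (y), 39 mm thick, top face at z = 424 mm, on four square legs, each 38×38 mm in cross-section. The legs rest on z = 0, each flush with a corner of the seat. Four stretchers, 38 mm wide and 30 mm tall, connect adjacent legs with their undersides at z = 321 mm, each running between the inner faces of the legs it joins and aligned with the legs' outer faces on the other axis.


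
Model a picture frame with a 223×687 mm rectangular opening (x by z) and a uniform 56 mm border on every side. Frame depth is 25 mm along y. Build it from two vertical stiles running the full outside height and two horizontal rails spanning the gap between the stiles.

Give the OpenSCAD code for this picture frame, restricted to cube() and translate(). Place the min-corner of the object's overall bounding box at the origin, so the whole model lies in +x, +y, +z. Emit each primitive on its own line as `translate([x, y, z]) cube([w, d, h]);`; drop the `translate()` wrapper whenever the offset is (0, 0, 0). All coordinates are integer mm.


cube([56, 25, 799]);
translate([279, 0, 0]) cube([56, 25, 799]);
translate([56, 0, 0]) cube([223, 25, 56]);
translate([56, 0, 743]) cube([223, 25, 56]);


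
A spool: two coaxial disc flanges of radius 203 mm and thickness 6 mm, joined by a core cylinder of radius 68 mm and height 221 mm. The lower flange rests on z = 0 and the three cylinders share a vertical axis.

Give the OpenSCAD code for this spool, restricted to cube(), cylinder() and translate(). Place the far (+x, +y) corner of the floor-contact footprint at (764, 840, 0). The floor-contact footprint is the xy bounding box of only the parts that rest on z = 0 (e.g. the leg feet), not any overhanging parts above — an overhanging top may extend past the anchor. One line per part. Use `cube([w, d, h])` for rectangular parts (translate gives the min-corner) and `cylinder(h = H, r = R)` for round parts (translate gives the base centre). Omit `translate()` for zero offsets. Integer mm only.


translate([561, 637, 0]) cylinder(h = 6, r = 203);
translate([561, 637, 6]) cylinder(h = 221, r = 68);
translate([561, 637, 227]) cylinder(h = 6, r = 203);


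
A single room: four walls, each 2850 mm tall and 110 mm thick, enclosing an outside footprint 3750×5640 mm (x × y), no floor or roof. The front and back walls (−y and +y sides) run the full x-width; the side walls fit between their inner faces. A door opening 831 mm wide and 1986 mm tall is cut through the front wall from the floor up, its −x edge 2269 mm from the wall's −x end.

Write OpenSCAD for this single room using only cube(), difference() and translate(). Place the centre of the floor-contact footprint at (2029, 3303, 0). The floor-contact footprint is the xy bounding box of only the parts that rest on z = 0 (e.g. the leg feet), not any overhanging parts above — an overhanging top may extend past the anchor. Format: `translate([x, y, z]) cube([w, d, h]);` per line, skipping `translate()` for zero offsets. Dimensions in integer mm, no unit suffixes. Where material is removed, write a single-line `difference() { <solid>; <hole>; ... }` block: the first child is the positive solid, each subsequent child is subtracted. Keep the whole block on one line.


difference() { translate([154, 483, 0]) cube([3750, 110, 2850]); translate([2423, 483, 0]) cube([831, 110, 1986]); }
translate([154, 6013, 0]) cube([3750, 110, 2850]);
translate([154, 593, 0]) cube([110, 5420, 2850]);
translate([3794, 593, 0]) cube([110, 5420, 2850]);


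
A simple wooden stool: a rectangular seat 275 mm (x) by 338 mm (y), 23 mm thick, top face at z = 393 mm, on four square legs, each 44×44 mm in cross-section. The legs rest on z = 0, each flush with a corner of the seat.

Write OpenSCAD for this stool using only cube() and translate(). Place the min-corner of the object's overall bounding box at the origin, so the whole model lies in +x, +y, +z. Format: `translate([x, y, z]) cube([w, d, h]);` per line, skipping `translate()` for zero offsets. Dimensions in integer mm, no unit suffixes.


translate([0, 0, 370]) cube([275, 338, 23]);
cube([44, 44, 370]);
translate([231, 0, 0]) cube([44, 44, 370]);
translate([0, 294, 0]) cube([44, 44, 370]);
translate([231, 294, 0]) cube([44, 44, 370]);
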